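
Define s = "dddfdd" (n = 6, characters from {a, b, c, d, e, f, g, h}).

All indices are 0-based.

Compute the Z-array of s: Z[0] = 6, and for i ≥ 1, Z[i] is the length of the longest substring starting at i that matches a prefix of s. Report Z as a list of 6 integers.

Z[0]=6
i=1: outside box; Z[1]=2 extend→box=[1,3)
i=2: min(r-i=1, Z[1]=2)=1; Z[2]=1
i=3: outside box; Z[3]=0
i=4: outside box; Z[4]=2 extend→box=[4,6)
i=5: min(r-i=1, Z[1]=2)=1; Z[5]=1

[6, 2, 1, 0, 2, 1]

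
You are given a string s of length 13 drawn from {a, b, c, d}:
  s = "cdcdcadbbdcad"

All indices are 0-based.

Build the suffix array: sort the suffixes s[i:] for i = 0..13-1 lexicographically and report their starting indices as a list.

[11, 5, 7, 8, 10, 4, 2, 0, 12, 6, 9, 3, 1]

sorted suffixes:
  #0 SA[0]=11  'ad'
  #1 SA[1]=5  'adbbdcad'
  #2 SA[2]=7  'bbdcad'
  #3 SA[3]=8  'bdcad'
  #4 SA[4]=10  'cad'
  #5 SA[5]=4  'cadbbdcad'
  #6 SA[6]=2  'cdcadbbdcad'
  #7 SA[7]=0  'cdcdcadbbdcad'
  #8 SA[8]=12  'd'
  #9 SA[9]=6  'dbbdcad'
  #10 SA[10]=9  'dcad'
  #11 SA[11]=3  'dcadbbdcad'
  #12 SA[12]=1  'dcdcadbbdcad'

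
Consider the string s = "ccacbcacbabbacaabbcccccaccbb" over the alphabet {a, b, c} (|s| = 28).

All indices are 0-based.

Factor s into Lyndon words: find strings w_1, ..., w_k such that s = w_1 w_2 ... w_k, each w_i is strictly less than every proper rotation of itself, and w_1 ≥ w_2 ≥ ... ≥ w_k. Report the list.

["c", "c", "acbc", "acb", "abbac", "aabbcccccaccbb"]

emit factor 1: 'c' (i=0, period=1)
emit factor 2: 'c' (i=1, period=1)
emit factor 3: 'acbc' (i=2, period=4)
emit factor 4: 'acb' (i=6, period=3)
emit factor 5: 'abbac' (i=9, period=5)
emit factor 6: 'aabbcccccaccbb' (i=14, period=14)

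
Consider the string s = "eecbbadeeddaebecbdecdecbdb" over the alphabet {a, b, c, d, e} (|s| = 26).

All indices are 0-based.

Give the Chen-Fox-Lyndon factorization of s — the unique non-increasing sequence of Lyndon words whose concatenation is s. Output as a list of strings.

emit factor 1: 'e' (i=0, period=1)
emit factor 2: 'e' (i=1, period=1)
emit factor 3: 'c' (i=2, period=1)
emit factor 4: 'b' (i=3, period=1)
emit factor 5: 'b' (i=4, period=1)
emit factor 6: 'adeeddaebecbdecdecbdb' (i=5, period=21)

["e", "e", "c", "b", "b", "adeeddaebecbdecdecbdb"]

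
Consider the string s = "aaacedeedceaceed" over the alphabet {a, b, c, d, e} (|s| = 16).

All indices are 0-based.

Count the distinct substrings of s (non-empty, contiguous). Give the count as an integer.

rank | idx | suffix
   0 |   0 | aaacedeedceaceed
   1 |   1 | aacedeedceaceed
   2 |   2 | acedeedceaceed
   3 |  11 | aceed
   4 |   9 | ceaceed
   5 |   3 | cedeedceaceed
   6 |  12 | ceed
   7 |  15 | d
   8 |   8 | dceaceed
   9 |   5 | deedceaceed
  10 |  10 | eaceed
  11 |  14 | ed
  12 |   7 | edceaceed
  13 |   4 | edeedceaceed
  14 |  13 | eed
  15 |   6 | eedceaceed

SA = [0, 1, 2, 11, 9, 3, 12, 15, 8, 5, 10, 14, 7, 4, 13, 6]
[i] adj suffixes → lcp
  [1] 0/1 → 2 ('aa')
  [2] 1/2 → 1 ('a')
  [3] 2/11 → 3 ('ace')
  [4] 11/9 → 0 ('')
  [5] 9/3 → 2 ('ce')
  [6] 3/12 → 2 ('ce')
  [7] 12/15 → 0 ('')
  [8] 15/8 → 1 ('d')
  [9] 8/5 → 1 ('d')
  [10] 5/10 → 0 ('')
  [11] 10/14 → 1 ('e')
  [12] 14/7 → 2 ('ed')
  [13] 7/4 → 2 ('ed')
  [14] 4/13 → 1 ('e')
  [15] 13/6 → 3 ('eed')

n(n+1)/2 = 16·17/2 = 136
Σ LCP = 0 + 2 + 1 + 3 + 0 + 2 + 2 + 0 + 1 + 1 + 0 + 1 + 2 + 2 + 1 + 3 = 21
distinct = 136 − 21 = 115

115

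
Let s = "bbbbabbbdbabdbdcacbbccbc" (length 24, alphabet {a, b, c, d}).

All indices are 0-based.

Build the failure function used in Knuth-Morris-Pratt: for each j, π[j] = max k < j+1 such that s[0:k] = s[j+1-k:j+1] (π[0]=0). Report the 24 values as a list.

π[0] = 0
j=1 s[j]='b': π[1]=1 (border 'b')
j=2 s[j]='b': π[2]=2 (border 'bb')
j=3 s[j]='b': π[3]=3 (border 'bbb')
j=4 s[j]='a': k: 3→2→1→0; π[4]=0 (border '')
j=5 s[j]='b': π[5]=1 (border 'b')
j=6 s[j]='b': π[6]=2 (border 'bb')
j=7 s[j]='b': π[7]=3 (border 'bbb')
j=8 s[j]='d': k: 3→2→1→0; π[8]=0 (border '')
j=9 s[j]='b': π[9]=1 (border 'b')
j=10 s[j]='a': k: 1→0; π[10]=0 (border '')
j=11 s[j]='b': π[11]=1 (border 'b')
j=12 s[j]='d': k: 1→0; π[12]=0 (border '')
j=13 s[j]='b': π[13]=1 (border 'b')
j=14 s[j]='d': k: 1→0; π[14]=0 (border '')
j=15 s[j]='c': π[15]=0 (border '')
j=16 s[j]='a': π[16]=0 (border '')
j=17 s[j]='c': π[17]=0 (border '')
j=18 s[j]='b': π[18]=1 (border 'b')
j=19 s[j]='b': π[19]=2 (border 'bb')
j=20 s[j]='c': k: 2→1→0; π[20]=0 (border '')
j=21 s[j]='c': π[21]=0 (border '')
j=22 s[j]='b': π[22]=1 (border 'b')
j=23 s[j]='c': k: 1→0; π[23]=0 (border '')

[0, 1, 2, 3, 0, 1, 2, 3, 0, 1, 0, 1, 0, 1, 0, 0, 0, 0, 1, 2, 0, 0, 1, 0]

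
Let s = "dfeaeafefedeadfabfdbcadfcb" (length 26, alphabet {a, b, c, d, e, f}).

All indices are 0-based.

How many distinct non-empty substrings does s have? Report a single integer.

323

rank→(start, suffix):
  0 → (15, 'abfdbcadfcb')
  1 → (12, 'adfabfdbcadfcb')
  2 → (21, 'adfcb')
  3 → (3, 'aeafefedeadfabfdbcadfcb')
  4 → (5, 'afefedeadfabfdbcadfcb')
  5 → (25, 'b')
  6 → (19, 'bcadfcb')
  7 → (16, 'bfdbcadfcb')
  8 → (20, 'cadfcb')
  9 → (24, 'cb')
  10 → (18, 'dbcadfcb')
  11 → (10, 'deadfabfdbcadfcb')
  12 → (13, 'dfabfdbcadfcb')
  13 → (22, 'dfcb')
  14 → (0, 'dfeaeafefedeadfabfdbcadfcb')
  15 → (11, 'eadfabfdbcadfcb')
  16 → (2, 'eaeafefedeadfabfdbcadfcb')
  17 → (4, 'eafefedeadfabfdbcadfcb')
  18 → (9, 'edeadfabfdbcadfcb')
  19 → (7, 'efedeadfabfdbcadfcb')
  20 → (14, 'fabfdbcadfcb')
  21 → (23, 'fcb')
  22 → (17, 'fdbcadfcb')
  23 → (1, 'feaeafefedeadfabfdbcadfcb')
  24 → (8, 'fedeadfabfdbcadfcb')
  25 → (6, 'fefedeadfabfdbcadfcb')

SA = [15, 12, 21, 3, 5, 25, 19, 16, 20, 24, 18, 10, 13, 22, 0, 11, 2, 4, 9, 7, 14, 23, 17, 1, 8, 6]
i: (SA[i-1],SA[i]) lcp shared
  1: (15,12) 1 'a'
  2: (12,21) 3 'adf'
  3: (21,3) 1 'a'
  4: (3,5) 1 'a'
  5: (5,25) 0 ''
  6: (25,19) 1 'b'
  7: (19,16) 1 'b'
  8: (16,20) 0 ''
  9: (20,24) 1 'c'
  10: (24,18) 0 ''
  11: (18,10) 1 'd'
  12: (10,13) 1 'd'
  13: (13,22) 2 'df'
  14: (22,0) 2 'df'
  15: (0,11) 0 ''
  16: (11,2) 2 'ea'
  17: (2,4) 2 'ea'
  18: (4,9) 1 'e'
  19: (9,7) 1 'e'
  20: (7,14) 0 ''
  21: (14,23) 1 'f'
  22: (23,17) 1 'f'
  23: (17,1) 1 'f'
  24: (1,8) 2 'fe'
  25: (8,6) 2 'fe'

n(n+1)/2 = 26·27/2 = 351
Σ LCP = 0 + 1 + 3 + 1 + 1 + 0 + 1 + 1 + 0 + 1 + 0 + 1 + 1 + 2 + 2 + 0 + 2 + 2 + 1 + 1 + 0 + 1 + 1 + 1 + 2 + 2 = 28
distinct = 351 − 28 = 323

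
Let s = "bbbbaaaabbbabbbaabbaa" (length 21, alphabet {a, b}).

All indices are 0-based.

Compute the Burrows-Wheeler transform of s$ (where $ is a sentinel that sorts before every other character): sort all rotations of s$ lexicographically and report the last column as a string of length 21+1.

aabbabaababbbbabbbbaa$

rank  rotation                last
    0  $bbbbaaaabbbabbbaabbaa  a
    1  a$bbbbaaaabbbabbbaabba  a
    2  aa$bbbbaaaabbbabbbaabb  b
    3  aaaabbbabbbaabbaa$bbbb  b
    4  aaabbbabbbaabbaa$bbbba  a
    5  aabbaa$bbbbaaaabbbabbb  b
    6  aabbbabbbaabbaa$bbbbaa  a
    7  abbaa$bbbbaaaabbbabbba  a
    8  abbbaabbaa$bbbbaaaabbb  b
    9  abbbabbbaabbaa$bbbbaaa  a
   10  baa$bbbbaaaabbbabbbaab  b
   11  baaaabbbabbbaabbaa$bbb  b
   12  baabbaa$bbbbaaaabbbabb  b
   13  babbbaabbaa$bbbbaaaabb  b
   14  bbaa$bbbbaaaabbbabbbaa  a
   15  bbaaaabbbabbbaabbaa$bb  b
   16  bbaabbaa$bbbbaaaabbbab  b
   17  bbabbbaabbaa$bbbbaaaab  b
   18  bbbaaaabbbabbbaabbaa$b  b
   19  bbbaabbaa$bbbbaaaabbba  a
   20  bbbabbbaabbaa$bbbbaaaa  a
   21  bbbbaaaabbbabbbaabbaa$  $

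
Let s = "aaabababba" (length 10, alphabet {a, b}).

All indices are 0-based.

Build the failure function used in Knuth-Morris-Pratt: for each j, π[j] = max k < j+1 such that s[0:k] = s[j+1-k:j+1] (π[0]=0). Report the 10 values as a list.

[0, 1, 2, 0, 1, 0, 1, 0, 0, 1]

π[0] = 0
j=1 s[j]='a': π[1]=1 (border 'a')
j=2 s[j]='a': π[2]=2 (border 'aa')
j=3 s[j]='b': k: 2→1→0; π[3]=0 (border '')
j=4 s[j]='a': π[4]=1 (border 'a')
j=5 s[j]='b': k: 1→0; π[5]=0 (border '')
j=6 s[j]='a': π[6]=1 (border 'a')
j=7 s[j]='b': k: 1→0; π[7]=0 (border '')
j=8 s[j]='b': π[8]=0 (border '')
j=9 s[j]='a': π[9]=1 (border 'a')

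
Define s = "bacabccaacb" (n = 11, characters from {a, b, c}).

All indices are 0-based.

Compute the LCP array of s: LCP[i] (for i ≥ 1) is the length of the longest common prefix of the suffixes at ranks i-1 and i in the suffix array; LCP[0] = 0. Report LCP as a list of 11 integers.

[0, 1, 1, 2, 0, 1, 1, 0, 2, 1, 1]

rank | idx | suffix
   0 |   7 | aacb
   1 |   3 | abccaacb
   2 |   1 | acabccaacb
   3 |   8 | acb
   4 |  10 | b
   5 |   0 | bacabccaacb
   6 |   4 | bccaacb
   7 |   6 | caacb
   8 |   2 | cabccaacb
   9 |   9 | cb
  10 |   5 | ccaacb

SA = [7, 3, 1, 8, 10, 0, 4, 6, 2, 9, 5]
[i] adj suffixes → lcp
  [1] 7/3 → 1 ('a')
  [2] 3/1 → 1 ('a')
  [3] 1/8 → 2 ('ac')
  [4] 8/10 → 0 ('')
  [5] 10/0 → 1 ('b')
  [6] 0/4 → 1 ('b')
  [7] 4/6 → 0 ('')
  [8] 6/2 → 2 ('ca')
  [9] 2/9 → 1 ('c')
  [10] 9/5 → 1 ('c')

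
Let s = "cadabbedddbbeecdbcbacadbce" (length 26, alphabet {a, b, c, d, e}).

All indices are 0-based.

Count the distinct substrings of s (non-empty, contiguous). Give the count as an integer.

rank→(start, suffix):
  0 → (3, 'abbedddbbeecdbcbacadbce')
  1 → (19, 'acadbce')
  2 → (1, 'adabbedddbbeecdbcbacadbce')
  3 → (21, 'adbce')
  4 → (18, 'bacadbce')
  5 → (4, 'bbedddbbeecdbcbacadbce')
  6 → (10, 'bbeecdbcbacadbce')
  7 → (16, 'bcbacadbce')
  8 → (23, 'bce')
  9 → (5, 'bedddbbeecdbcbacadbce')
  10 → (11, 'beecdbcbacadbce')
  11 → (0, 'cadabbedddbbeecdbcbacadbce')
  12 → (20, 'cadbce')
  13 → (17, 'cbacadbce')
  14 → (14, 'cdbcbacadbce')
  15 → (24, 'ce')
  16 → (2, 'dabbedddbbeecdbcbacadbce')
  17 → (9, 'dbbeecdbcbacadbce')
  18 → (15, 'dbcbacadbce')
  19 → (22, 'dbce')
  20 → (8, 'ddbbeecdbcbacadbce')
  21 → (7, 'dddbbeecdbcbacadbce')
  22 → (25, 'e')
  23 → (13, 'ecdbcbacadbce')
  24 → (6, 'edddbbeecdbcbacadbce')
  25 → (12, 'eecdbcbacadbce')

SA = [3, 19, 1, 21, 18, 4, 10, 16, 23, 5, 11, 0, 20, 17, 14, 24, 2, 9, 15, 22, 8, 7, 25, 13, 6, 12]
i: (SA[i-1],SA[i]) lcp shared
  1: (3,19) 1 'a'
  2: (19,1) 1 'a'
  3: (1,21) 2 'ad'
  4: (21,18) 0 ''
  5: (18,4) 1 'b'
  6: (4,10) 3 'bbe'
  7: (10,16) 1 'b'
  8: (16,23) 2 'bc'
  9: (23,5) 1 'b'
  10: (5,11) 2 'be'
  11: (11,0) 0 ''
  12: (0,20) 3 'cad'
  13: (20,17) 1 'c'
  14: (17,14) 1 'c'
  15: (14,24) 1 'c'
  16: (24,2) 0 ''
  17: (2,9) 1 'd'
  18: (9,15) 2 'db'
  19: (15,22) 3 'dbc'
  20: (22,8) 1 'd'
  21: (8,7) 2 'dd'
  22: (7,25) 0 ''
  23: (25,13) 1 'e'
  24: (13,6) 1 'e'
  25: (6,12) 1 'e'

n(n+1)/2 = 26·27/2 = 351
Σ LCP = 0 + 1 + 1 + 2 + 0 + 1 + 3 + 1 + 2 + 1 + 2 + 0 + 3 + 1 + 1 + 1 + 0 + 1 + 2 + 3 + 1 + 2 + 0 + 1 + 1 + 1 = 32
distinct = 351 − 32 = 319

319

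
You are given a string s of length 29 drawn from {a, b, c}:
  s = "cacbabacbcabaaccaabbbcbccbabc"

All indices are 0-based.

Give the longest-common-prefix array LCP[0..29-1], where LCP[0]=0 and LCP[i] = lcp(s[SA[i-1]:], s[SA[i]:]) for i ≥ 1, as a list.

[0, 2, 1, 3, 2, 2, 1, 3, 2, 0, 2, 3, 2, 1, 2, 1, 2, 2, 2, 0, 1, 2, 2, 1, 4, 2, 3, 1, 2]

sorted suffixes:
  #0 SA[0]=16  'aabbbcbccbabc'
  #1 SA[1]=12  'aaccaabbbcbccbabc'
  #2 SA[2]=10  'abaaccaabbbcbccbabc'
  #3 SA[3]=4  'abacbcabaaccaabbbcbccbabc'
  #4 SA[4]=17  'abbbcbccbabc'
  #5 SA[5]=26  'abc'
  #6 SA[6]=1  'acbabacbcabaaccaabbbcbccbabc'
  #7 SA[7]=6  'acbcabaaccaabbbcbccbabc'
  #8 SA[8]=13  'accaabbbcbccbabc'
  #9 SA[9]=11  'baaccaabbbcbccbabc'
  #10 SA[10]=3  'babacbcabaaccaabbbcbccbabc'
  #11 SA[11]=25  'babc'
  #12 SA[12]=5  'bacbcabaaccaabbbcbccbabc'
  #13 SA[13]=18  'bbbcbccbabc'
  #14 SA[14]=19  'bbcbccbabc'
  #15 SA[15]=27  'bc'
  #16 SA[16]=8  'bcabaaccaabbbcbccbabc'
  #17 SA[17]=20  'bcbccbabc'
  #18 SA[18]=22  'bccbabc'
  #19 SA[19]=28  'c'
  #20 SA[20]=15  'caabbbcbccbabc'
  #21 SA[21]=9  'cabaaccaabbbcbccbabc'
  #22 SA[22]=0  'cacbabacbcabaaccaabbbcbccbabc'
  #23 SA[23]=2  'cbabacbcabaaccaabbbcbccbabc'
  #24 SA[24]=24  'cbabc'
  #25 SA[25]=7  'cbcabaaccaabbbcbccbabc'
  #26 SA[26]=21  'cbccbabc'
  #27 SA[27]=14  'ccaabbbcbccbabc'
  #28 SA[28]=23  'ccbabc'

SA = [16, 12, 10, 4, 17, 26, 1, 6, 13, 11, 3, 25, 5, 18, 19, 27, 8, 20, 22, 28, 15, 9, 0, 2, 24, 7, 21, 14, 23]
i: (SA[i-1],SA[i]) lcp shared
  1: (16,12) 2 'aa'
  2: (12,10) 1 'a'
  3: (10,4) 3 'aba'
  4: (4,17) 2 'ab'
  5: (17,26) 2 'ab'
  6: (26,1) 1 'a'
  7: (1,6) 3 'acb'
  8: (6,13) 2 'ac'
  9: (13,11) 0 ''
  10: (11,3) 2 'ba'
  11: (3,25) 3 'bab'
  12: (25,5) 2 'ba'
  13: (5,18) 1 'b'
  14: (18,19) 2 'bb'
  15: (19,27) 1 'b'
  16: (27,8) 2 'bc'
  17: (8,20) 2 'bc'
  18: (20,22) 2 'bc'
  19: (22,28) 0 ''
  20: (28,15) 1 'c'
  21: (15,9) 2 'ca'
  22: (9,0) 2 'ca'
  23: (0,2) 1 'c'
  24: (2,24) 4 'cbab'
  25: (24,7) 2 'cb'
  26: (7,21) 3 'cbc'
  27: (21,14) 1 'c'
  28: (14,23) 2 'cc'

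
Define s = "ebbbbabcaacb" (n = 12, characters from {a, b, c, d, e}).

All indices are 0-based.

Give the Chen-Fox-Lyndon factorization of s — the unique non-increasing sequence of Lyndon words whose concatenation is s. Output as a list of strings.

["e", "b", "b", "b", "b", "abc", "aacb"]

emit factor 1: 'e' (i=0, period=1)
emit factor 2: 'b' (i=1, period=1)
emit factor 3: 'b' (i=2, period=1)
emit factor 4: 'b' (i=3, period=1)
emit factor 5: 'b' (i=4, period=1)
emit factor 6: 'abc' (i=5, period=3)
emit factor 7: 'aacb' (i=8, period=4)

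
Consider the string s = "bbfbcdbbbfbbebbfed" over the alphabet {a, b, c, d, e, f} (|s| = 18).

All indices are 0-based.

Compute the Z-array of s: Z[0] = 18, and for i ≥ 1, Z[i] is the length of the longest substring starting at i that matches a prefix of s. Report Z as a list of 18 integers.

[18, 1, 0, 1, 0, 0, 2, 4, 1, 0, 2, 1, 0, 3, 1, 0, 0, 0]

Z[0]=18
i=1: outside box; Z[1]=1 extend→box=[1,2)
i=2: outside box; Z[2]=0
i=3: outside box; Z[3]=1 extend→box=[3,4)
i=4: outside box; Z[4]=0
i=5: outside box; Z[5]=0
i=6: outside box; Z[6]=2 extend→box=[6,8)
i=7: min(r-i=1, Z[1]=1)=1; Z[7]=4 extend→box=[7,11)
i=8: min(r-i=3, Z[1]=1)=1; Z[8]=1
i=9: min(r-i=2, Z[2]=0)=0; Z[9]=0
i=10: min(r-i=1, Z[3]=1)=1; Z[10]=2 extend→box=[10,12)
i=11: min(r-i=1, Z[1]=1)=1; Z[11]=1
i=12: outside box; Z[12]=0
i=13: outside box; Z[13]=3 extend→box=[13,16)
i=14: min(r-i=2, Z[1]=1)=1; Z[14]=1
i=15: min(r-i=1, Z[2]=0)=0; Z[15]=0
i=16: outside box; Z[16]=0
i=17: outside box; Z[17]=0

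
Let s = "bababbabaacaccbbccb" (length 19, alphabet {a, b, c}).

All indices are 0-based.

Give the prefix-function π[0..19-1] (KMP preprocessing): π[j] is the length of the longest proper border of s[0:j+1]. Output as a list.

[0, 0, 1, 2, 3, 1, 2, 3, 4, 0, 0, 0, 0, 0, 1, 1, 0, 0, 1]

π[0] = 0
j=1 s[j]='a': π[1]=0 (border '')
j=2 s[j]='b': π[2]=1 (border 'b')
j=3 s[j]='a': π[3]=2 (border 'ba')
j=4 s[j]='b': π[4]=3 (border 'bab')
j=5 s[j]='b': k: 3→1→0; π[5]=1 (border 'b')
j=6 s[j]='a': π[6]=2 (border 'ba')
j=7 s[j]='b': π[7]=3 (border 'bab')
j=8 s[j]='a': π[8]=4 (border 'baba')
j=9 s[j]='a': k: 4→2→0; π[9]=0 (border '')
j=10 s[j]='c': π[10]=0 (border '')
j=11 s[j]='a': π[11]=0 (border '')
j=12 s[j]='c': π[12]=0 (border '')
j=13 s[j]='c': π[13]=0 (border '')
j=14 s[j]='b': π[14]=1 (border 'b')
j=15 s[j]='b': k: 1→0; π[15]=1 (border 'b')
j=16 s[j]='c': k: 1→0; π[16]=0 (border '')
j=17 s[j]='c': π[17]=0 (border '')
j=18 s[j]='b': π[18]=1 (border 'b')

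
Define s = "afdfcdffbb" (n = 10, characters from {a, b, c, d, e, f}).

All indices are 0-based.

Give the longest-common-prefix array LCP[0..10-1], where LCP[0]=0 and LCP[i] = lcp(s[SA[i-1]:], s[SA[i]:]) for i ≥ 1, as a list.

[0, 0, 1, 0, 0, 2, 0, 1, 1, 1]

rank | idx | suffix
   0 |   0 | afdfcdffbb
   1 |   9 | b
   2 |   8 | bb
   3 |   4 | cdffbb
   4 |   2 | dfcdffbb
   5 |   5 | dffbb
   6 |   7 | fbb
   7 |   3 | fcdffbb
   8 |   1 | fdfcdffbb
   9 |   6 | ffbb

SA = [0, 9, 8, 4, 2, 5, 7, 3, 1, 6]
[i] adj suffixes → lcp
  [1] 0/9 → 0 ('')
  [2] 9/8 → 1 ('b')
  [3] 8/4 → 0 ('')
  [4] 4/2 → 0 ('')
  [5] 2/5 → 2 ('df')
  [6] 5/7 → 0 ('')
  [7] 7/3 → 1 ('f')
  [8] 3/1 → 1 ('f')
  [9] 1/6 → 1 ('f')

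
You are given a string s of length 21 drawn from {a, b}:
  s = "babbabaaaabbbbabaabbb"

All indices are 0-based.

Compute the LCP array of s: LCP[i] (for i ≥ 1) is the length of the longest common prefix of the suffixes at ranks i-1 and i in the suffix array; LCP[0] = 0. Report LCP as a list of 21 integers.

rank→(start, suffix):
  0 → (6, 'aaaabbbbabaabbb')
  1 → (7, 'aaabbbbabaabbb')
  2 → (16, 'aabbb')
  3 → (8, 'aabbbbabaabbb')
  4 → (4, 'abaaaabbbbabaabbb')
  5 → (14, 'abaabbb')
  6 → (1, 'abbabaaaabbbbabaabbb')
  7 → (17, 'abbb')
  8 → (9, 'abbbbabaabbb')
  9 → (20, 'b')
  10 → (5, 'baaaabbbbabaabbb')
  11 → (15, 'baabbb')
  12 → (3, 'babaaaabbbbabaabbb')
  13 → (13, 'babaabbb')
  14 → (0, 'babbabaaaabbbbabaabbb')
  15 → (19, 'bb')
  16 → (2, 'bbabaaaabbbbabaabbb')
  17 → (12, 'bbabaabbb')
  18 → (18, 'bbb')
  19 → (11, 'bbbabaabbb')
  20 → (10, 'bbbbabaabbb')

SA = [6, 7, 16, 8, 4, 14, 1, 17, 9, 20, 5, 15, 3, 13, 0, 19, 2, 12, 18, 11, 10]
[i] adj suffixes → lcp
  [1] 6/7 → 3 ('aaa')
  [2] 7/16 → 2 ('aa')
  [3] 16/8 → 5 ('aabbb')
  [4] 8/4 → 1 ('a')
  [5] 4/14 → 4 ('abaa')
  [6] 14/1 → 2 ('ab')
  [7] 1/17 → 3 ('abb')
  [8] 17/9 → 4 ('abbb')
  [9] 9/20 → 0 ('')
  [10] 20/5 → 1 ('b')
  [11] 5/15 → 3 ('baa')
  [12] 15/3 → 2 ('ba')
  [13] 3/13 → 5 ('babaa')
  [14] 13/0 → 3 ('bab')
  [15] 0/19 → 1 ('b')
  [16] 19/2 → 2 ('bb')
  [17] 2/12 → 6 ('bbabaa')
  [18] 12/18 → 2 ('bb')
  [19] 18/11 → 3 ('bbb')
  [20] 11/10 → 3 ('bbb')

[0, 3, 2, 5, 1, 4, 2, 3, 4, 0, 1, 3, 2, 5, 3, 1, 2, 6, 2, 3, 3]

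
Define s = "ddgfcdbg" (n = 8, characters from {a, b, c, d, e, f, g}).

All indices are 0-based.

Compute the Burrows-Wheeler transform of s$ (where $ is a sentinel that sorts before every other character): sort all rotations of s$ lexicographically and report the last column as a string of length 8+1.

gdfc$dgbd

rank  rotation   last
    0  $ddgfcdbg  g
    1  bg$ddgfcd  d
    2  cdbg$ddgf  f
    3  dbg$ddgfc  c
    4  ddgfcdbg$  $
    5  dgfcdbg$d  d
    6  fcdbg$ddg  g
    7  g$ddgfcdb  b
    8  gfcdbg$dd  d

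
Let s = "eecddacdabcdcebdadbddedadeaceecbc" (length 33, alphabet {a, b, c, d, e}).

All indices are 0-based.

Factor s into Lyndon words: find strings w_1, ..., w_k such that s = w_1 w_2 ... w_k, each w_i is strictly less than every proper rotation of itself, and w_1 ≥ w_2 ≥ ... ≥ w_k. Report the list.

emit factor 1: 'e' (i=0, period=1)
emit factor 2: 'e' (i=1, period=1)
emit factor 3: 'cdd' (i=2, period=3)
emit factor 4: 'acd' (i=5, period=3)
emit factor 5: 'abcdcebdadbddedadeaceecbc' (i=8, period=25)

["e", "e", "cdd", "acd", "abcdcebdadbddedadeaceecbc"]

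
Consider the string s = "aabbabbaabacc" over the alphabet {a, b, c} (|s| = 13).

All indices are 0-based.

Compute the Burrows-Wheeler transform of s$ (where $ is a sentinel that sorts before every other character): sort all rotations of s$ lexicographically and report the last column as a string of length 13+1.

rank  rotation        last
    0  $aabbabbaabacc  c
    1  aabacc$aabbabb  b
    2  aabbabbaabacc$  $
    3  abacc$aabbabba  a
    4  abbaabacc$aabb  b
    5  abbabbaabacc$a  a
    6  acc$aabbabbaab  b
    7  baabacc$aabbab  b
    8  babbaabacc$aab  b
    9  bacc$aabbabbaa  a
   10  bbaabacc$aabba  a
   11  bbabbaabacc$aa  a
   12  c$aabbabbaabac  c
   13  cc$aabbabbaaba  a

cb$ababbbaaaca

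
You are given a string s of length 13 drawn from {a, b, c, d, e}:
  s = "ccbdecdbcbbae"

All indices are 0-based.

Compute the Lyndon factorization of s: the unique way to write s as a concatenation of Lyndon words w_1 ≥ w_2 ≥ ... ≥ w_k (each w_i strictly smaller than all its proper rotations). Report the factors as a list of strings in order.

["c", "c", "bdecd", "bc", "b", "b", "ae"]

emit factor 1: 'c' (i=0, period=1)
emit factor 2: 'c' (i=1, period=1)
emit factor 3: 'bdecd' (i=2, period=5)
emit factor 4: 'bc' (i=7, period=2)
emit factor 5: 'b' (i=9, period=1)
emit factor 6: 'b' (i=10, period=1)
emit factor 7: 'ae' (i=11, period=2)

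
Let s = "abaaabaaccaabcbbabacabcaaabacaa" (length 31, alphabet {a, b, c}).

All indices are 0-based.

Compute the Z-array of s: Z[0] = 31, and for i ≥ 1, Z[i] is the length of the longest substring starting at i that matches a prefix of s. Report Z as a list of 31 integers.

Z[0]=31
i=1: outside box; Z[1]=0
i=2: outside box; Z[2]=1 extend→box=[2,3)
i=3: outside box; Z[3]=1 extend→box=[3,4)
i=4: outside box; Z[4]=4 extend→box=[4,8)
i=5: min(r-i=3, Z[1]=0)=0; Z[5]=0
i=6: min(r-i=2, Z[2]=1)=1; Z[6]=1
i=7: min(r-i=1, Z[3]=1)=1; Z[7]=1
i=8: outside box; Z[8]=0
i=9: outside box; Z[9]=0
i=10: outside box; Z[10]=1 extend→box=[10,11)
i=11: outside box; Z[11]=2 extend→box=[11,13)
i=12: min(r-i=1, Z[1]=0)=0; Z[12]=0
i=13: outside box; Z[13]=0
i=14: outside box; Z[14]=0
i=15: outside box; Z[15]=0
i=16: outside box; Z[16]=3 extend→box=[16,19)
i=17: min(r-i=2, Z[1]=0)=0; Z[17]=0
i=18: min(r-i=1, Z[2]=1)=1; Z[18]=1
i=19: outside box; Z[19]=0
i=20: outside box; Z[20]=2 extend→box=[20,22)
i=21: min(r-i=1, Z[1]=0)=0; Z[21]=0
i=22: outside box; Z[22]=0
i=23: outside box; Z[23]=1 extend→box=[23,24)
i=24: outside box; Z[24]=1 extend→box=[24,25)
i=25: outside box; Z[25]=3 extend→box=[25,28)
i=26: min(r-i=2, Z[1]=0)=0; Z[26]=0
i=27: min(r-i=1, Z[2]=1)=1; Z[27]=1
i=28: outside box; Z[28]=0
i=29: outside box; Z[29]=1 extend→box=[29,30)
i=30: outside box; Z[30]=1 extend→box=[30,31)

[31, 0, 1, 1, 4, 0, 1, 1, 0, 0, 1, 2, 0, 0, 0, 0, 3, 0, 1, 0, 2, 0, 0, 1, 1, 3, 0, 1, 0, 1, 1]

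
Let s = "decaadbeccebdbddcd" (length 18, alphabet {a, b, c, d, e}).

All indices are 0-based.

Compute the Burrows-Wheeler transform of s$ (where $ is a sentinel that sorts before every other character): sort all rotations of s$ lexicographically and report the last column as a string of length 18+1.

rank  rotation             last
    0  $decaadbeccebdbddcd  d
    1  aadbeccebdbddcd$dec  c
    2  adbeccebdbddcd$deca  a
    3  bdbddcd$decaadbecce  e
    4  bddcd$decaadbeccebd  d
    5  beccebdbddcd$decaad  d
    6  caadbeccebdbddcd$de  e
    7  ccebdbddcd$decaadbe  e
    8  cd$decaadbeccebdbdd  d
    9  cebdbddcd$decaadbec  c
   10  d$decaadbeccebdbddc  c
   11  dbddcd$decaadbecceb  b
   12  dbeccebdbddcd$decaa  a
   13  dcd$decaadbeccebdbd  d
   14  ddcd$decaadbeccebdb  b
   15  decaadbeccebdbddcd$  $
   16  ebdbddcd$decaadbecc  c
   17  ecaadbeccebdbddcd$d  d
   18  eccebdbddcd$decaadb  b

dcaeddeedccbadb$cdb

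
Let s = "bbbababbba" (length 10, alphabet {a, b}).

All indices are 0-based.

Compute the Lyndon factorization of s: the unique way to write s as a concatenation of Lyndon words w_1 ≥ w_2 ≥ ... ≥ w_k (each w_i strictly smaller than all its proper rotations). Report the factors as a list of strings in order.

emit factor 1: 'b' (i=0, period=1)
emit factor 2: 'b' (i=1, period=1)
emit factor 3: 'b' (i=2, period=1)
emit factor 4: 'ababbb' (i=3, period=6)
emit factor 5: 'a' (i=9, period=1)

["b", "b", "b", "ababbb", "a"]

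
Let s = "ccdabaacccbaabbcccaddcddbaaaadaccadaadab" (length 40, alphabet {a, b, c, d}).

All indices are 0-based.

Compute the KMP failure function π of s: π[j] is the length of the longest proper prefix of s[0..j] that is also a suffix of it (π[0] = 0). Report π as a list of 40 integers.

π[0] = 0
j=1 s[j]='c': π[1]=1 (border 'c')
j=2 s[j]='d': k: 1→0; π[2]=0 (border '')
j=3 s[j]='a': π[3]=0 (border '')
j=4 s[j]='b': π[4]=0 (border '')
j=5 s[j]='a': π[5]=0 (border '')
j=6 s[j]='a': π[6]=0 (border '')
j=7 s[j]='c': π[7]=1 (border 'c')
j=8 s[j]='c': π[8]=2 (border 'cc')
j=9 s[j]='c': k: 2→1; π[9]=2 (border 'cc')
j=10 s[j]='b': k: 2→1→0; π[10]=0 (border '')
j=11 s[j]='a': π[11]=0 (border '')
j=12 s[j]='a': π[12]=0 (border '')
j=13 s[j]='b': π[13]=0 (border '')
j=14 s[j]='b': π[14]=0 (border '')
j=15 s[j]='c': π[15]=1 (border 'c')
j=16 s[j]='c': π[16]=2 (border 'cc')
j=17 s[j]='c': k: 2→1; π[17]=2 (border 'cc')
j=18 s[j]='a': k: 2→1→0; π[18]=0 (border '')
j=19 s[j]='d': π[19]=0 (border '')
j=20 s[j]='d': π[20]=0 (border '')
j=21 s[j]='c': π[21]=1 (border 'c')
j=22 s[j]='d': k: 1→0; π[22]=0 (border '')
j=23 s[j]='d': π[23]=0 (border '')
j=24 s[j]='b': π[24]=0 (border '')
j=25 s[j]='a': π[25]=0 (border '')
j=26 s[j]='a': π[26]=0 (border '')
j=27 s[j]='a': π[27]=0 (border '')
j=28 s[j]='a': π[28]=0 (border '')
j=29 s[j]='d': π[29]=0 (border '')
j=30 s[j]='a': π[30]=0 (border '')
j=31 s[j]='c': π[31]=1 (border 'c')
j=32 s[j]='c': π[32]=2 (border 'cc')
j=33 s[j]='a': k: 2→1→0; π[33]=0 (border '')
j=34 s[j]='d': π[34]=0 (border '')
j=35 s[j]='a': π[35]=0 (border '')
j=36 s[j]='a': π[36]=0 (border '')
j=37 s[j]='d': π[37]=0 (border '')
j=38 s[j]='a': π[38]=0 (border '')
j=39 s[j]='b': π[39]=0 (border '')

[0, 1, 0, 0, 0, 0, 0, 1, 2, 2, 0, 0, 0, 0, 0, 1, 2, 2, 0, 0, 0, 1, 0, 0, 0, 0, 0, 0, 0, 0, 0, 1, 2, 0, 0, 0, 0, 0, 0, 0]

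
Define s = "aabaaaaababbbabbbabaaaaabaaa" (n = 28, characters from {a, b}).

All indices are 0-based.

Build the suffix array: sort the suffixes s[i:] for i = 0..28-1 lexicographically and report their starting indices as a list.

[27, 26, 25, 19, 3, 20, 4, 21, 5, 22, 0, 6, 23, 17, 1, 7, 13, 9, 24, 18, 2, 16, 12, 8, 15, 11, 14, 10]

rank→(start, suffix):
  0 → (27, 'a')
  1 → (26, 'aa')
  2 → (25, 'aaa')
  3 → (19, 'aaaaabaaa')
  4 → (3, 'aaaaababbbabbbabaaaaabaaa')
  5 → (20, 'aaaabaaa')
  6 → (4, 'aaaababbbabbbabaaaaabaaa')
  7 → (21, 'aaabaaa')
  8 → (5, 'aaababbbabbbabaaaaabaaa')
  9 → (22, 'aabaaa')
  10 → (0, 'aabaaaaababbbabbbabaaaaabaaa')
  11 → (6, 'aababbbabbbabaaaaabaaa')
  12 → (23, 'abaaa')
  13 → (17, 'abaaaaabaaa')
  14 → (1, 'abaaaaababbbabbbabaaaaabaaa')
  15 → (7, 'ababbbabbbabaaaaabaaa')
  16 → (13, 'abbbabaaaaabaaa')
  17 → (9, 'abbbabbbabaaaaabaaa')
  18 → (24, 'baaa')
  19 → (18, 'baaaaabaaa')
  20 → (2, 'baaaaababbbabbbabaaaaabaaa')
  21 → (16, 'babaaaaabaaa')
  22 → (12, 'babbbabaaaaabaaa')
  23 → (8, 'babbbabbbabaaaaabaaa')
  24 → (15, 'bbabaaaaabaaa')
  25 → (11, 'bbabbbabaaaaabaaa')
  26 → (14, 'bbbabaaaaabaaa')
  27 → (10, 'bbbabbbabaaaaabaaa')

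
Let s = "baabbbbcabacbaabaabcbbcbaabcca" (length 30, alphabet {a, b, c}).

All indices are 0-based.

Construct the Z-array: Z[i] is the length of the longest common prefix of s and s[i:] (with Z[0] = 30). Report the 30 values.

[30, 0, 0, 1, 1, 1, 1, 0, 0, 2, 0, 0, 4, 0, 0, 4, 0, 0, 1, 0, 1, 1, 0, 4, 0, 0, 1, 0, 0, 0]

Z[0]=30
i=1: outside box; Z[1]=0
i=2: outside box; Z[2]=0
i=3: outside box; Z[3]=1 extend→box=[3,4)
i=4: outside box; Z[4]=1 extend→box=[4,5)
i=5: outside box; Z[5]=1 extend→box=[5,6)
i=6: outside box; Z[6]=1 extend→box=[6,7)
i=7: outside box; Z[7]=0
i=8: outside box; Z[8]=0
i=9: outside box; Z[9]=2 extend→box=[9,11)
i=10: min(r-i=1, Z[1]=0)=0; Z[10]=0
i=11: outside box; Z[11]=0
i=12: outside box; Z[12]=4 extend→box=[12,16)
i=13: min(r-i=3, Z[1]=0)=0; Z[13]=0
i=14: min(r-i=2, Z[2]=0)=0; Z[14]=0
i=15: min(r-i=1, Z[3]=1)=1; Z[15]=4 extend→box=[15,19)
i=16: min(r-i=3, Z[1]=0)=0; Z[16]=0
i=17: min(r-i=2, Z[2]=0)=0; Z[17]=0
i=18: min(r-i=1, Z[3]=1)=1; Z[18]=1
i=19: outside box; Z[19]=0
i=20: outside box; Z[20]=1 extend→box=[20,21)
i=21: outside box; Z[21]=1 extend→box=[21,22)
i=22: outside box; Z[22]=0
i=23: outside box; Z[23]=4 extend→box=[23,27)
i=24: min(r-i=3, Z[1]=0)=0; Z[24]=0
i=25: min(r-i=2, Z[2]=0)=0; Z[25]=0
i=26: min(r-i=1, Z[3]=1)=1; Z[26]=1
i=27: outside box; Z[27]=0
i=28: outside box; Z[28]=0
i=29: outside box; Z[29]=0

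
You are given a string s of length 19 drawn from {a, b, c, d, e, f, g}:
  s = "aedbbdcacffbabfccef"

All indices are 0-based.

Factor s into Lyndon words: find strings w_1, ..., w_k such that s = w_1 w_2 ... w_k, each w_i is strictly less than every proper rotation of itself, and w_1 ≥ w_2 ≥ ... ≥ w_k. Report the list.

["aedbbdc", "acffb", "abfccef"]

emit factor 1: 'aedbbdc' (i=0, period=7)
emit factor 2: 'acffb' (i=7, period=5)
emit factor 3: 'abfccef' (i=12, period=7)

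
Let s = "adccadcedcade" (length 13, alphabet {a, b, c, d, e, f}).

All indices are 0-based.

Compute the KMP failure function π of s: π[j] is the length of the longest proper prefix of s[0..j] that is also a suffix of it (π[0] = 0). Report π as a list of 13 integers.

[0, 0, 0, 0, 1, 2, 3, 0, 0, 0, 1, 2, 0]

π[0] = 0
j=1 s[j]='d': π[1]=0 (border '')
j=2 s[j]='c': π[2]=0 (border '')
j=3 s[j]='c': π[3]=0 (border '')
j=4 s[j]='a': π[4]=1 (border 'a')
j=5 s[j]='d': π[5]=2 (border 'ad')
j=6 s[j]='c': π[6]=3 (border 'adc')
j=7 s[j]='e': k: 3→0; π[7]=0 (border '')
j=8 s[j]='d': π[8]=0 (border '')
j=9 s[j]='c': π[9]=0 (border '')
j=10 s[j]='a': π[10]=1 (border 'a')
j=11 s[j]='d': π[11]=2 (border 'ad')
j=12 s[j]='e': k: 2→0; π[12]=0 (border '')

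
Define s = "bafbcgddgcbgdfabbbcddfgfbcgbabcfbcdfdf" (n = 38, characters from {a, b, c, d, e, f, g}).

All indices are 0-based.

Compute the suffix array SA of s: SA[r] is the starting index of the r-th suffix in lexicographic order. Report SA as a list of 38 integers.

rank | idx | suffix
   0 |  14 | abbbcddfgfbcgbabcfbcdfdf
   1 |  28 | abcfbcdfdf
   2 |   1 | afbcgddgcbgdfabbbcddfgfbcgbabcfbcdfdf
   3 |  27 | babcfbcdfdf
   4 |   0 | bafbcgddgcbgdfabbbcddfgfbcgbabcfbcdfdf
   5 |  15 | bbbcddfgfbcgbabcfbcdfdf
   6 |  16 | bbcddfgfbcgbabcfbcdfdf
   7 |  17 | bcddfgfbcgbabcfbcdfdf
   8 |  32 | bcdfdf
   9 |  29 | bcfbcdfdf
  10 |  24 | bcgbabcfbcdfdf
  11 |   3 | bcgddgcbgdfabbbcddfgfbcgbabcfbcdfdf
  12 |  10 | bgdfabbbcddfgfbcgbabcfbcdfdf
  13 |   9 | cbgdfabbbcddfgfbcgbabcfbcdfdf
  14 |  18 | cddfgfbcgbabcfbcdfdf
  15 |  33 | cdfdf
  16 |  30 | cfbcdfdf
  17 |  25 | cgbabcfbcdfdf
  18 |   4 | cgddgcbgdfabbbcddfgfbcgbabcfbcdfdf
  19 |  19 | ddfgfbcgbabcfbcdfdf
  20 |   6 | ddgcbgdfabbbcddfgfbcgbabcfbcdfdf
  21 |  36 | df
  22 |  12 | dfabbbcddfgfbcgbabcfbcdfdf
  23 |  34 | dfdf
  24 |  20 | dfgfbcgbabcfbcdfdf
  25 |   7 | dgcbgdfabbbcddfgfbcgbabcfbcdfdf
  26 |  37 | f
  27 |  13 | fabbbcddfgfbcgbabcfbcdfdf
  28 |  31 | fbcdfdf
  29 |  23 | fbcgbabcfbcdfdf
  30 |   2 | fbcgddgcbgdfabbbcddfgfbcgbabcfbcdfdf
  31 |  35 | fdf
  32 |  21 | fgfbcgbabcfbcdfdf
  33 |  26 | gbabcfbcdfdf
  34 |   8 | gcbgdfabbbcddfgfbcgbabcfbcdfdf
  35 |   5 | gddgcbgdfabbbcddfgfbcgbabcfbcdfdf
  36 |  11 | gdfabbbcddfgfbcgbabcfbcdfdf
  37 |  22 | gfbcgbabcfbcdfdf

[14, 28, 1, 27, 0, 15, 16, 17, 32, 29, 24, 3, 10, 9, 18, 33, 30, 25, 4, 19, 6, 36, 12, 34, 20, 7, 37, 13, 31, 23, 2, 35, 21, 26, 8, 5, 11, 22]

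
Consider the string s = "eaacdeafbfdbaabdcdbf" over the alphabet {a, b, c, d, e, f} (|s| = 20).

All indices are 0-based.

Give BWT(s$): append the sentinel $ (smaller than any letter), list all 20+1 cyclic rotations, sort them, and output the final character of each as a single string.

rank  rotation               last
    0  $eaacdeafbfdbaabdcdbf  f
    1  aabdcdbf$eaacdeafbfdb  b
    2  aacdeafbfdbaabdcdbf$e  e
    3  abdcdbf$eaacdeafbfdba  a
    4  acdeafbfdbaabdcdbf$ea  a
    5  afbfdbaabdcdbf$eaacde  e
    6  baabdcdbf$eaacdeafbfd  d
    7  bdcdbf$eaacdeafbfdbaa  a
    8  bf$eaacdeafbfdbaabdcd  d
    9  bfdbaabdcdbf$eaacdeaf  f
   10  cdbf$eaacdeafbfdbaabd  d
   11  cdeafbfdbaabdcdbf$eaa  a
   12  dbaabdcdbf$eaacdeafbf  f
   13  dbf$eaacdeafbfdbaabdc  c
   14  dcdbf$eaacdeafbfdbaab  b
   15  deafbfdbaabdcdbf$eaac  c
   16  eaacdeafbfdbaabdcdbf$  $
   17  eafbfdbaabdcdbf$eaacd  d
   18  f$eaacdeafbfdbaabdcdb  b
   19  fbfdbaabdcdbf$eaacdea  a
   20  fdbaabdcdbf$eaacdeafb  b

fbeaaedadfdafcbc$dbab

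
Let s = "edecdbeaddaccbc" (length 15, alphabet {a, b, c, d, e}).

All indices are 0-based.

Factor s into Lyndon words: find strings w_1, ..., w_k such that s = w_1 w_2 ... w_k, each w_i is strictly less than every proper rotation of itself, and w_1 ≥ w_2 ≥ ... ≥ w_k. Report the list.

emit factor 1: 'e' (i=0, period=1)
emit factor 2: 'de' (i=1, period=2)
emit factor 3: 'cd' (i=3, period=2)
emit factor 4: 'be' (i=5, period=2)
emit factor 5: 'add' (i=7, period=3)
emit factor 6: 'accbc' (i=10, period=5)

["e", "de", "cd", "be", "add", "accbc"]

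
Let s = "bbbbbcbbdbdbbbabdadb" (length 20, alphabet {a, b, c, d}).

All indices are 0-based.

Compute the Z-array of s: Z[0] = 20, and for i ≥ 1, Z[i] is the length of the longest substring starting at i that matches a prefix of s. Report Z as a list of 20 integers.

[20, 4, 3, 2, 1, 0, 2, 1, 0, 1, 0, 3, 2, 1, 0, 1, 0, 0, 0, 1]

Z[0]=20
i=1: fresh scan; Z[1]=4 extend→box=[1,5)
i=2: min(r-i=3, Z[1]=4)=3; Z[2]=3
i=3: min(r-i=2, Z[2]=3)=2; Z[3]=2
i=4: min(r-i=1, Z[3]=2)=1; Z[4]=1
i=5: fresh scan; Z[5]=0
i=6: fresh scan; Z[6]=2 extend→box=[6,8)
i=7: min(r-i=1, Z[1]=4)=1; Z[7]=1
i=8: fresh scan; Z[8]=0
i=9: fresh scan; Z[9]=1 extend→box=[9,10)
i=10: fresh scan; Z[10]=0
i=11: fresh scan; Z[11]=3 extend→box=[11,14)
i=12: min(r-i=2, Z[1]=4)=2; Z[12]=2
i=13: min(r-i=1, Z[2]=3)=1; Z[13]=1
i=14: fresh scan; Z[14]=0
i=15: fresh scan; Z[15]=1 extend→box=[15,16)
i=16: fresh scan; Z[16]=0
i=17: fresh scan; Z[17]=0
i=18: fresh scan; Z[18]=0
i=19: fresh scan; Z[19]=1 extend→box=[19,20)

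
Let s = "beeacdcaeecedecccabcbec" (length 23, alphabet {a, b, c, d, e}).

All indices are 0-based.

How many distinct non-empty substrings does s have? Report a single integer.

rank | idx | suffix
   0 |  17 | abcbec
   1 |   3 | acdcaeecedecccabcbec
   2 |   7 | aeecedecccabcbec
   3 |  18 | bcbec
   4 |  20 | bec
   5 |   0 | beeacdcaeecedecccabcbec
   6 |  22 | c
   7 |  16 | cabcbec
   8 |   6 | caeecedecccabcbec
   9 |  19 | cbec
  10 |  15 | ccabcbec
  11 |  14 | cccabcbec
  12 |   4 | cdcaeecedecccabcbec
  13 |  10 | cedecccabcbec
  14 |   5 | dcaeecedecccabcbec
  15 |  12 | decccabcbec
  16 |   2 | eacdcaeecedecccabcbec
  17 |  21 | ec
  18 |  13 | ecccabcbec
  19 |   9 | ecedecccabcbec
  20 |  11 | edecccabcbec
  21 |   1 | eeacdcaeecedecccabcbec
  22 |   8 | eecedecccabcbec

SA = [17, 3, 7, 18, 20, 0, 22, 16, 6, 19, 15, 14, 4, 10, 5, 12, 2, 21, 13, 9, 11, 1, 8]
[i] adj suffixes → lcp
  [1] 17/3 → 1 ('a')
  [2] 3/7 → 1 ('a')
  [3] 7/18 → 0 ('')
  [4] 18/20 → 1 ('b')
  [5] 20/0 → 2 ('be')
  [6] 0/22 → 0 ('')
  [7] 22/16 → 1 ('c')
  [8] 16/6 → 2 ('ca')
  [9] 6/19 → 1 ('c')
  [10] 19/15 → 1 ('c')
  [11] 15/14 → 2 ('cc')
  [12] 14/4 → 1 ('c')
  [13] 4/10 → 1 ('c')
  [14] 10/5 → 0 ('')
  [15] 5/12 → 1 ('d')
  [16] 12/2 → 0 ('')
  [17] 2/21 → 1 ('e')
  [18] 21/13 → 2 ('ec')
  [19] 13/9 → 2 ('ec')
  [20] 9/11 → 1 ('e')
  [21] 11/1 → 1 ('e')
  [22] 1/8 → 2 ('ee')

n(n+1)/2 = 23·24/2 = 276
Σ LCP = 0 + 1 + 1 + 0 + 1 + 2 + 0 + 1 + 2 + 1 + 1 + 2 + 1 + 1 + 0 + 1 + 0 + 1 + 2 + 2 + 1 + 1 + 2 = 24
distinct = 276 − 24 = 252

252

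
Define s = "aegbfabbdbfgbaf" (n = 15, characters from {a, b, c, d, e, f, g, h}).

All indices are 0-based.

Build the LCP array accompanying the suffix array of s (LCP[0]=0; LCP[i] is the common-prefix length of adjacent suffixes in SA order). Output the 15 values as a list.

sorted suffixes:
  #0 SA[0]=5  'abbdbfgbaf'
  #1 SA[1]=0  'aegbfabbdbfgbaf'
  #2 SA[2]=13  'af'
  #3 SA[3]=12  'baf'
  #4 SA[4]=6  'bbdbfgbaf'
  #5 SA[5]=7  'bdbfgbaf'
  #6 SA[6]=3  'bfabbdbfgbaf'
  #7 SA[7]=9  'bfgbaf'
  #8 SA[8]=8  'dbfgbaf'
  #9 SA[9]=1  'egbfabbdbfgbaf'
  #10 SA[10]=14  'f'
  #11 SA[11]=4  'fabbdbfgbaf'
  #12 SA[12]=10  'fgbaf'
  #13 SA[13]=11  'gbaf'
  #14 SA[14]=2  'gbfabbdbfgbaf'

SA = [5, 0, 13, 12, 6, 7, 3, 9, 8, 1, 14, 4, 10, 11, 2]
[i] adj suffixes → lcp
  [1] 5/0 → 1 ('a')
  [2] 0/13 → 1 ('a')
  [3] 13/12 → 0 ('')
  [4] 12/6 → 1 ('b')
  [5] 6/7 → 1 ('b')
  [6] 7/3 → 1 ('b')
  [7] 3/9 → 2 ('bf')
  [8] 9/8 → 0 ('')
  [9] 8/1 → 0 ('')
  [10] 1/14 → 0 ('')
  [11] 14/4 → 1 ('f')
  [12] 4/10 → 1 ('f')
  [13] 10/11 → 0 ('')
  [14] 11/2 → 2 ('gb')

[0, 1, 1, 0, 1, 1, 1, 2, 0, 0, 0, 1, 1, 0, 2]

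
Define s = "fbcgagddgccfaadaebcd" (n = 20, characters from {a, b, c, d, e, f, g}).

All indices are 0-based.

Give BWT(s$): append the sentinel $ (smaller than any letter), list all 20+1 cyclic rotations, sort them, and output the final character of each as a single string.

dfadgefgbcbcagdac$cda

rank  rotation               last
    0  $fbcgagddgccfaadaebcd  d
    1  aadaebcd$fbcgagddgccf  f
    2  adaebcd$fbcgagddgccfa  a
    3  aebcd$fbcgagddgccfaad  d
    4  agddgccfaadaebcd$fbcg  g
    5  bcd$fbcgagddgccfaadae  e
    6  bcgagddgccfaadaebcd$f  f
    7  ccfaadaebcd$fbcgagddg  g
    8  cd$fbcgagddgccfaadaeb  b
    9  cfaadaebcd$fbcgagddgc  c
   10  cgagddgccfaadaebcd$fb  b
   11  d$fbcgagddgccfaadaebc  c
   12  daebcd$fbcgagddgccfaa  a
   13  ddgccfaadaebcd$fbcgag  g
   14  dgccfaadaebcd$fbcgagd  d
   15  ebcd$fbcgagddgccfaada  a
   16  faadaebcd$fbcgagddgcc  c
   17  fbcgagddgccfaadaebcd$  $
   18  gagddgccfaadaebcd$fbc  c
   19  gccfaadaebcd$fbcgagdd  d
   20  gddgccfaadaebcd$fbcga  a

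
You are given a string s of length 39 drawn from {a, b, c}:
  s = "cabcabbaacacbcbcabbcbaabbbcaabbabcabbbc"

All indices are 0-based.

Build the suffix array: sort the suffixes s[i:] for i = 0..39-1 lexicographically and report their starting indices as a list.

[27, 21, 7, 4, 28, 34, 22, 16, 1, 31, 8, 10, 20, 6, 30, 5, 29, 35, 23, 36, 24, 17, 37, 25, 2, 32, 14, 18, 12, 38, 26, 3, 33, 15, 0, 9, 19, 13, 11]

rank→(start, suffix):
  0 → (27, 'aabbabcabbbc')
  1 → (21, 'aabbbcaabbabcabbbc')
  2 → (7, 'aacacbcbcabbcbaabbbcaabbabcabbbc')
  3 → (4, 'abbaacacbcbcabbcbaabbbcaabbabcabbbc')
  4 → (28, 'abbabcabbbc')
  5 → (34, 'abbbc')
  6 → (22, 'abbbcaabbabcabbbc')
  7 → (16, 'abbcbaabbbcaabbabcabbbc')
  8 → (1, 'abcabbaacacbcbcabbcbaabbbcaabbabcabbbc')
  9 → (31, 'abcabbbc')
  10 → (8, 'acacbcbcabbcbaabbbcaabbabcabbbc')
  11 → (10, 'acbcbcabbcbaabbbcaabbabcabbbc')
  12 → (20, 'baabbbcaabbabcabbbc')
  13 → (6, 'baacacbcbcabbcbaabbbcaabbabcabbbc')
  14 → (30, 'babcabbbc')
  15 → (5, 'bbaacacbcbcabbcbaabbbcaabbabcabbbc')
  16 → (29, 'bbabcabbbc')
  17 → (35, 'bbbc')
  18 → (23, 'bbbcaabbabcabbbc')
  19 → (36, 'bbc')
  20 → (24, 'bbcaabbabcabbbc')
  21 → (17, 'bbcbaabbbcaabbabcabbbc')
  22 → (37, 'bc')
  23 → (25, 'bcaabbabcabbbc')
  24 → (2, 'bcabbaacacbcbcabbcbaabbbcaabbabcabbbc')
  25 → (32, 'bcabbbc')
  26 → (14, 'bcabbcbaabbbcaabbabcabbbc')
  27 → (18, 'bcbaabbbcaabbabcabbbc')
  28 → (12, 'bcbcabbcbaabbbcaabbabcabbbc')
  29 → (38, 'c')
  30 → (26, 'caabbabcabbbc')
  31 → (3, 'cabbaacacbcbcabbcbaabbbcaabbabcabbbc')
  32 → (33, 'cabbbc')
  33 → (15, 'cabbcbaabbbcaabbabcabbbc')
  34 → (0, 'cabcabbaacacbcbcabbcbaabbbcaabbabcabbbc')
  35 → (9, 'cacbcbcabbcbaabbbcaabbabcabbbc')
  36 → (19, 'cbaabbbcaabbabcabbbc')
  37 → (13, 'cbcabbcbaabbbcaabbabcabbbc')
  38 → (11, 'cbcbcabbcbaabbbcaabbabcabbbc')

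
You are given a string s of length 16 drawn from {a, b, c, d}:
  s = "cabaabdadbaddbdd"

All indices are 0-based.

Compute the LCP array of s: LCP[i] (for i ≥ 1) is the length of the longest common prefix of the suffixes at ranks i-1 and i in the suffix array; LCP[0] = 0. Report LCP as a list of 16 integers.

sorted suffixes:
  #0 SA[0]=3  'aabdadbaddbdd'
  #1 SA[1]=1  'abaabdadbaddbdd'
  #2 SA[2]=4  'abdadbaddbdd'
  #3 SA[3]=7  'adbaddbdd'
  #4 SA[4]=10  'addbdd'
  #5 SA[5]=2  'baabdadbaddbdd'
  #6 SA[6]=9  'baddbdd'
  #7 SA[7]=5  'bdadbaddbdd'
  #8 SA[8]=13  'bdd'
  #9 SA[9]=0  'cabaabdadbaddbdd'
  #10 SA[10]=15  'd'
  #11 SA[11]=6  'dadbaddbdd'
  #12 SA[12]=8  'dbaddbdd'
  #13 SA[13]=12  'dbdd'
  #14 SA[14]=14  'dd'
  #15 SA[15]=11  'ddbdd'

SA = [3, 1, 4, 7, 10, 2, 9, 5, 13, 0, 15, 6, 8, 12, 14, 11]
rank  pair      lcp
   1  s[3:],s[1:]  1  'a'
   2  s[1:],s[4:]  2  'ab'
   3  s[4:],s[7:]  1  'a'
   4  s[7:],s[10:]  2  'ad'
   5  s[10:],s[2:]  0  ''
   6  s[2:],s[9:]  2  'ba'
   7  s[9:],s[5:]  1  'b'
   8  s[5:],s[13:]  2  'bd'
   9  s[13:],s[0:]  0  ''
  10  s[0:],s[15:]  0  ''
  11  s[15:],s[6:]  1  'd'
  12  s[6:],s[8:]  1  'd'
  13  s[8:],s[12:]  2  'db'
  14  s[12:],s[14:]  1  'd'
  15  s[14:],s[11:]  2  'dd'

[0, 1, 2, 1, 2, 0, 2, 1, 2, 0, 0, 1, 1, 2, 1, 2]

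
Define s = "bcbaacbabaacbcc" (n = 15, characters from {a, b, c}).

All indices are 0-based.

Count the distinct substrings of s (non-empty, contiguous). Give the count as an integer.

94

sorted suffixes:
  #0 SA[0]=3  'aacbabaacbcc'
  #1 SA[1]=9  'aacbcc'
  #2 SA[2]=7  'abaacbcc'
  #3 SA[3]=4  'acbabaacbcc'
  #4 SA[4]=10  'acbcc'
  #5 SA[5]=2  'baacbabaacbcc'
  #6 SA[6]=8  'baacbcc'
  #7 SA[7]=6  'babaacbcc'
  #8 SA[8]=0  'bcbaacbabaacbcc'
  #9 SA[9]=12  'bcc'
  #10 SA[10]=14  'c'
  #11 SA[11]=1  'cbaacbabaacbcc'
  #12 SA[12]=5  'cbabaacbcc'
  #13 SA[13]=11  'cbcc'
  #14 SA[14]=13  'cc'

SA = [3, 9, 7, 4, 10, 2, 8, 6, 0, 12, 14, 1, 5, 11, 13]
i: (SA[i-1],SA[i]) lcp shared
  1: (3,9) 4 'aacb'
  2: (9,7) 1 'a'
  3: (7,4) 1 'a'
  4: (4,10) 3 'acb'
  5: (10,2) 0 ''
  6: (2,8) 5 'baacb'
  7: (8,6) 2 'ba'
  8: (6,0) 1 'b'
  9: (0,12) 2 'bc'
  10: (12,14) 0 ''
  11: (14,1) 1 'c'
  12: (1,5) 3 'cba'
  13: (5,11) 2 'cb'
  14: (11,13) 1 'c'

n(n+1)/2 = 15·16/2 = 120
Σ LCP = 0 + 4 + 1 + 1 + 3 + 0 + 5 + 2 + 1 + 2 + 0 + 1 + 3 + 2 + 1 = 26
distinct = 120 − 26 = 94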